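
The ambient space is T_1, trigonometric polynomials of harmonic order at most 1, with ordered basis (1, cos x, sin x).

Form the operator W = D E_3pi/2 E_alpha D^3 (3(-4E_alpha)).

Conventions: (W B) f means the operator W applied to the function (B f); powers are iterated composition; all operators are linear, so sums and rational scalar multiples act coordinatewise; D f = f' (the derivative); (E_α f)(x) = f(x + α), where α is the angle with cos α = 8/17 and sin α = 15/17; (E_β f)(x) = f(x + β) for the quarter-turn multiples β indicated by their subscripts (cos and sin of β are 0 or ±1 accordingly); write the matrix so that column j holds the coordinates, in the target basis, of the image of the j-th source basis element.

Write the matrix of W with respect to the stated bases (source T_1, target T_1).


the matrix is [[0, 0, 0]; [0, -2880/289, -1932/289]; [0, 1932/289, -2880/289]] (rows listed top to bottom)

image of 1: 0
image of cos x: -(2880/289)cos x + (1932/289)sin x
image of sin x: -(1932/289)cos x - (2880/289)sin x
each image's coordinates form column j of the matrix


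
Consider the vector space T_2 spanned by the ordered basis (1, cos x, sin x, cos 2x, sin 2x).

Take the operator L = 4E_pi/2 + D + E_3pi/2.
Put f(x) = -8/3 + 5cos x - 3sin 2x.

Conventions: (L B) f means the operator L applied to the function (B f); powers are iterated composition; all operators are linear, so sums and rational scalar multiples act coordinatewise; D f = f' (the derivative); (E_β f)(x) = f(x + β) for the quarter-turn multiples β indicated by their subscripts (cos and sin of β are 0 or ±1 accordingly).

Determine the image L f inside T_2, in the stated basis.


E_pi/2 f = -8/3 - 5sin x + 3sin 2x
(4E_pi/2) f = -32/3 - 20sin x + 12sin 2x
D f = -5sin x - 6cos 2x
E_3pi/2 f = -8/3 + 5sin x + 3sin 2x
(4E_pi/2 + D + E_3pi/2) f = -40/3 - 20sin x - 6cos 2x + 15sin 2x

g(x) = -40/3 - 20sin x - 6cos 2x + 15sin 2x


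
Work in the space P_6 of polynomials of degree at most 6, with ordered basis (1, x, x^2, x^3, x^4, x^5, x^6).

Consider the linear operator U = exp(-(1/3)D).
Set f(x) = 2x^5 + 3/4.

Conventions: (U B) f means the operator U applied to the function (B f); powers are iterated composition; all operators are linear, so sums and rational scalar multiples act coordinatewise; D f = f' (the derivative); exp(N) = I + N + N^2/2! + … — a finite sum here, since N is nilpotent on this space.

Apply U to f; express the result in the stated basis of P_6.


order-1 term: -(10/3)x^4
order-2 term: (20/9)x^3
order-3 term: -(20/27)x^2
order-4 term: (10/81)x
order-5 term: -2/243
the series for exp(-(1/3)D) f terminates at order 5
exp(-(1/3)D) f = 2x^5 - (10/3)x^4 + (20/9)x^3 - (20/27)x^2 + (10/81)x + 721/972

the image equals g(x) = 2x^5 - (10/3)x^4 + (20/9)x^3 - (20/27)x^2 + (10/81)x + 721/972


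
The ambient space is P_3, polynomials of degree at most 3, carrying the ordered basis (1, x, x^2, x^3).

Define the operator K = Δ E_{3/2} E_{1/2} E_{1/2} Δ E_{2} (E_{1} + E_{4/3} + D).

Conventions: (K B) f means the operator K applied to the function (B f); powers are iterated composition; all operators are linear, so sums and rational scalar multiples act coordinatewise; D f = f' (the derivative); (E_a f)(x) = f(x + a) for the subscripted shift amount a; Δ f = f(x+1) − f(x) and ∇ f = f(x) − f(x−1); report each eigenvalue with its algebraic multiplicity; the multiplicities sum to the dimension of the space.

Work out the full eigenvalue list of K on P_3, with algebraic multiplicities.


λ = 0 (multiplicity 4)

image of 1: 0
image of x: 0
image of x^2: 4
image of x^3: 12x + 86
the matrix is upper triangular; its diagonal is (0, 0, 0, 0)
for a triangular matrix the eigenvalues are the diagonal entries, with algebraic multiplicity their repetition count


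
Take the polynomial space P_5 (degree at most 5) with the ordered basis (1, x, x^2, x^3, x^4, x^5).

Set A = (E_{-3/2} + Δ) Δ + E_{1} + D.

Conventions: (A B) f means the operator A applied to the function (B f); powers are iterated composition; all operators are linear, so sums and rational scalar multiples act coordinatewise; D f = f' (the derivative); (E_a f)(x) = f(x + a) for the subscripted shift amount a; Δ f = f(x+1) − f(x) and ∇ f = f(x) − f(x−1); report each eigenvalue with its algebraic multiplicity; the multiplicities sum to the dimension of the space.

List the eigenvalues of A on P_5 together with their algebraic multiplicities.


λ = 1 (multiplicity 6)

image of 1: 1
image of x: x + 3
image of x^2: x^2 + 6x + 1
image of x^3: x^3 + 9x^2 + 3x + 41/4
image of x^4: x^4 + 12x^3 + 6x^2 + 41x + 10
image of x^5: x^5 + 15x^4 + 10x^3 + (205/2)x^2 + 50x + 617/16
the matrix is upper triangular; its diagonal is (1, 1, 1, 1, 1, 1)
for a triangular matrix the eigenvalues are the diagonal entries, with algebraic multiplicity their repetition count


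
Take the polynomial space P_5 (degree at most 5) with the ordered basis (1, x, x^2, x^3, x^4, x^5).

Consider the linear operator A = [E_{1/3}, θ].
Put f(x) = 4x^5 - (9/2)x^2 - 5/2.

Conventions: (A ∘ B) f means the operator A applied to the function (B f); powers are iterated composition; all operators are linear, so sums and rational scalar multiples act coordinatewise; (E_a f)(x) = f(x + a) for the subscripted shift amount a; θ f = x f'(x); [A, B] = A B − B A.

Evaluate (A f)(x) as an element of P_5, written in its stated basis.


the result is g(x) = (20/3)x^4 + (80/9)x^3 + (40/9)x^2 - (163/81)x - 223/243

θ f = 20x^5 - 9x^2
E_{1/3} θ f = 20x^5 + (100/3)x^4 + (200/9)x^3 - (43/27)x^2 - (386/81)x - 223/243
E_{1/3} f = 4x^5 + (20/3)x^4 + (40/9)x^3 - (163/54)x^2 - (223/81)x - 725/243
θ E_{1/3} f = 20x^5 + (80/3)x^4 + (40/3)x^3 - (163/27)x^2 - (223/81)x
[E_{1/3}, θ] f = (20/3)x^4 + (80/9)x^3 + (40/9)x^2 - (163/81)x - 223/243


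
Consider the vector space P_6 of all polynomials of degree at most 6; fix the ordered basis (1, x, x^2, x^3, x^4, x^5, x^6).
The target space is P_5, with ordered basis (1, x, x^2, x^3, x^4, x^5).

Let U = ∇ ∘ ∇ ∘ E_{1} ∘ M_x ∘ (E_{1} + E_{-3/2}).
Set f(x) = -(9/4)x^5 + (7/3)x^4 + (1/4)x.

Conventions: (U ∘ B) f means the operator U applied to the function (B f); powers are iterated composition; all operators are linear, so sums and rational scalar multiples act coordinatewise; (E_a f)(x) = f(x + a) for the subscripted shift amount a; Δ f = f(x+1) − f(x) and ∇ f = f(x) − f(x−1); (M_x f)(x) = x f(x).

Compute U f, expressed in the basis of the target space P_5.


E_{1} f = -(9/4)x^5 - (107/12)x^4 - (79/6)x^3 - (17/2)x^2 - (5/3)x + 1/3
E_{-3/2} f = -(9/4)x^5 + (461/24)x^4 - (517/8)x^3 + (1719/16)x^2 - (5645/64)x + 3651/128
(E_{1} + E_{-3/2}) f = -(9/2)x^5 + (247/24)x^4 - (1867/24)x^3 + (1583/16)x^2 - (17255/192)x + 11081/384
M_x (E_{1} + E_{-3/2}) f = -(9/2)x^6 + (247/24)x^5 - (1867/24)x^4 + (1583/16)x^3 - (17255/192)x^2 + (11081/384)x
E_{1} M_x (E_{1} + E_{-3/2}) f = -(9/2)x^6 - (401/24)x^5 - (563/6)x^4 - (3189/16)x^3 - (14361/64)x^2 - (54059/384)x - 13085/384
∇ E_{1} M_x (E_{1} + E_{-3/2}) f = -27x^5 - (385/24)x^4 - (1193/4)x^3 - (6457/48)x^2 - (16285/96)x - 13085/384
∇ (∇ ∘ E_{1} ∘ M_x) (E_{1} + E_{-3/2}) f = -135x^4 + (1235/6)x^3 - (2137/2)x^2 + (16717/24)x - 33055/96

the image equals g(x) = -135x^4 + (1235/6)x^3 - (2137/2)x^2 + (16717/24)x - 33055/96


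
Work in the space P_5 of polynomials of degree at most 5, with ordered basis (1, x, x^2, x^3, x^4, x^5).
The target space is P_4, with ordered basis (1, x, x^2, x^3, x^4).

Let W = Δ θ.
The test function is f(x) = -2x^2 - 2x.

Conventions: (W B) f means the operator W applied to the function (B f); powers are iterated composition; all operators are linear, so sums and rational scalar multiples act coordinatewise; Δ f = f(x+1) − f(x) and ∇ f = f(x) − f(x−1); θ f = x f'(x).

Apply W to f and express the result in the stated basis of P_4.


the image equals g(x) = -8x - 6

θ f = -4x^2 - 2x
Δ θ f = -8x - 6


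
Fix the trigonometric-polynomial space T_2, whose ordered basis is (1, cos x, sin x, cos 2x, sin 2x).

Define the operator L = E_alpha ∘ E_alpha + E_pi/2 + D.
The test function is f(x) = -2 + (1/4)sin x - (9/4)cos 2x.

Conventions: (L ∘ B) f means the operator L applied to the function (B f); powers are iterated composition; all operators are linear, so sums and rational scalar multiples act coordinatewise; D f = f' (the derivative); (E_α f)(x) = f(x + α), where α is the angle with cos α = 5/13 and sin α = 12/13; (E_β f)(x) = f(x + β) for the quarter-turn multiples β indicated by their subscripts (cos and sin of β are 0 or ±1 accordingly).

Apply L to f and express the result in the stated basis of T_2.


the result is g(x) = -4 + (229/338)cos x - (119/676)sin x + (64800/28561)cos 2x + (128529/57122)sin 2x

E_alpha f = -2 + (3/13)cos x + (5/52)sin x + (1071/676)cos 2x + (270/169)sin 2x
E_alpha E_alpha f = -2 + (30/169)cos x - (119/676)sin x + (2151/114244)cos 2x - (64260/28561)sin 2x
E_pi/2 f = -2 + (1/4)cos x + (9/4)cos 2x
D f = (1/4)cos x + (9/2)sin 2x
(E_alpha ∘ E_alpha + E_pi/2 + D) f = -4 + (229/338)cos x - (119/676)sin x + (64800/28561)cos 2x + (128529/57122)sin 2x


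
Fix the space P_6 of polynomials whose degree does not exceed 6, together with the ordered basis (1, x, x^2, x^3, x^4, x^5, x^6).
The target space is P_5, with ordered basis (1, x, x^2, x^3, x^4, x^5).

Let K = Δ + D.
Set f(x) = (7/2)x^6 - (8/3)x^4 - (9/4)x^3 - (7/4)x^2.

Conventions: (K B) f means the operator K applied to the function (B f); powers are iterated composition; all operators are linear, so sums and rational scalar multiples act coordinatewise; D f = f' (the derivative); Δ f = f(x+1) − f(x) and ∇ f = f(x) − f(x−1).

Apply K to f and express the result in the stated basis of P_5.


g(x) = 42x^5 + (105/2)x^4 + (146/3)x^3 + 23x^2 - (41/12)x - 19/6

Δ f = 21x^5 + (105/2)x^4 + (178/3)x^3 + (119/4)x^2 + (1/12)x - 19/6
D f = 21x^5 - (32/3)x^3 - (27/4)x^2 - (7/2)x
(Δ + D) f = 42x^5 + (105/2)x^4 + (146/3)x^3 + 23x^2 - (41/12)x - 19/6


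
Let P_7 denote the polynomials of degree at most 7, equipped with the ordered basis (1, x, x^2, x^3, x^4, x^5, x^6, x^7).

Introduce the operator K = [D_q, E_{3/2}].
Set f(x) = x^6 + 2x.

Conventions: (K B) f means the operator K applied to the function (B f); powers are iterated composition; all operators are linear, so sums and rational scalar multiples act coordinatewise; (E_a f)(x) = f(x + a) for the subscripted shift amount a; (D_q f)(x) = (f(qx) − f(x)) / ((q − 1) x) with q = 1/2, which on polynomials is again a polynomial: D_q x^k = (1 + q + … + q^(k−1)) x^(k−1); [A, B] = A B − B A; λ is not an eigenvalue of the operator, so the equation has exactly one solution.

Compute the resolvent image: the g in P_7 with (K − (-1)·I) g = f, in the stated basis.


write g with unknown coordinates in the stated basis and equate coefficients in (K − (-1)·I) g = f
solving from the highest basis element down gives g = x^6 - (171/64)x^4 - (1215/64)x^3 - (47277/1024)x^2 - (27251/2048)x + 9801/128
check: K g = (171/64)x^4 + (1215/64)x^3 + (47277/1024)x^2 + (31347/2048)x - 9801/128
so K g − (-1)·g = x^6 + 2x = f ✓

g(x) = x^6 - (171/64)x^4 - (1215/64)x^3 - (47277/1024)x^2 - (27251/2048)x + 9801/128


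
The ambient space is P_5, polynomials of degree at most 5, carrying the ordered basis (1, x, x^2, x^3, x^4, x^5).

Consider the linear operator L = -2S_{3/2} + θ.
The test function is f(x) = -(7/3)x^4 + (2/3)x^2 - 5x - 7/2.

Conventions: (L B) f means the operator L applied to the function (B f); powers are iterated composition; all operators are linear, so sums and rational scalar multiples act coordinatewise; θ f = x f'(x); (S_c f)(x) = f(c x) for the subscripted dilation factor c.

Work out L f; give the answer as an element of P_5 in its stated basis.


g(x) = (343/24)x^4 - (5/3)x^2 + 10x + 7

S_{3/2} f = -(189/16)x^4 + (3/2)x^2 - (15/2)x - 7/2
(-2S_{3/2}) f = (189/8)x^4 - 3x^2 + 15x + 7
θ f = -(28/3)x^4 + (4/3)x^2 - 5x
(-2S_{3/2} + θ) f = (343/24)x^4 - (5/3)x^2 + 10x + 7


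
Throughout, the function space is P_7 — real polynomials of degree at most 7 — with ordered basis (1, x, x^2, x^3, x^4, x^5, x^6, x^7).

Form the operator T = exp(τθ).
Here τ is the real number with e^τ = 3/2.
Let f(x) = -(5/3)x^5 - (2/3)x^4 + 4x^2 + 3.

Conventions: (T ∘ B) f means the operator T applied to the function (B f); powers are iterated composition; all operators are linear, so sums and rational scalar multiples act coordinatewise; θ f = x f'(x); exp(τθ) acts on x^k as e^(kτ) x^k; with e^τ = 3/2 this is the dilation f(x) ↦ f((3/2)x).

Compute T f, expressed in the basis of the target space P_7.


exp(τθ) x^k = e^(kτ) x^k; with e^τ = 3/2 this sends x^k to (3/2)^k x^k
x^2 ↦ 9/4 x^2
x^4 ↦ 81/16 x^4
x^5 ↦ 243/32 x^5
applying this coordinatewise to f: exp(τθ) f = -(405/32)x^5 - (27/8)x^4 + 9x^2 + 3

the image equals g(x) = -(405/32)x^5 - (27/8)x^4 + 9x^2 + 3


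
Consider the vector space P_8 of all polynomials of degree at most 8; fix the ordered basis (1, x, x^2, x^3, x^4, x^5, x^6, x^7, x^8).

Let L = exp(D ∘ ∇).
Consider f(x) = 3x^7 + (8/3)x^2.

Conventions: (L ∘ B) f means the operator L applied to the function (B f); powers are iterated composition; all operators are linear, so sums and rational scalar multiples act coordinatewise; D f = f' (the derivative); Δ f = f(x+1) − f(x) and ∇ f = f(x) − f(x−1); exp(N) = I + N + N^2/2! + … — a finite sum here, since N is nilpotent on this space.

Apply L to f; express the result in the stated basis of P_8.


order-1 term: 126x^5 - 315x^4 + 420x^3 - 315x^2 + 126x - 47/3
order-2 term: 1260x^3 - 3780x^2 + 4410x - 1890
order-3 term: 2520x - 3780
the series for exp(D ∘ ∇) f terminates at order 3
exp(D ∘ ∇) f = 3x^7 + 126x^5 - 315x^4 + 1680x^3 - (12277/3)x^2 + 7056x - 17057/3

the result is g(x) = 3x^7 + 126x^5 - 315x^4 + 1680x^3 - (12277/3)x^2 + 7056x - 17057/3


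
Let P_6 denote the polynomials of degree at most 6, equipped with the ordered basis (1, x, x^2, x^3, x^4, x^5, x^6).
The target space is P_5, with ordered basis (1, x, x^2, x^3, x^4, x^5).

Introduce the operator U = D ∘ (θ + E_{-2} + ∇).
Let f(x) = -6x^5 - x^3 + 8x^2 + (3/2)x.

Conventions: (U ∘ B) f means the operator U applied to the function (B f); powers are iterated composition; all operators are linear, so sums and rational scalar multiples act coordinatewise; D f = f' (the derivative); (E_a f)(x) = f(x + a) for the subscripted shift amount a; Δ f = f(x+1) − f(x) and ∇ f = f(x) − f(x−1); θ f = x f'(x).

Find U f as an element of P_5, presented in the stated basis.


θ f = -30x^5 - 3x^3 + 16x^2 + (3/2)x
E_{-2} f = -6x^5 + 60x^4 - 241x^3 + 494x^2 - (1045/2)x + 229
∇ f = -30x^4 + 60x^3 - 63x^2 + 49x - 27/2
(θ + E_{-2} + ∇) f = -36x^5 + 30x^4 - 184x^3 + 447x^2 - 472x + 431/2
D (θ + E_{-2} + ∇) f = -180x^4 + 120x^3 - 552x^2 + 894x - 472

the image equals g(x) = -180x^4 + 120x^3 - 552x^2 + 894x - 472


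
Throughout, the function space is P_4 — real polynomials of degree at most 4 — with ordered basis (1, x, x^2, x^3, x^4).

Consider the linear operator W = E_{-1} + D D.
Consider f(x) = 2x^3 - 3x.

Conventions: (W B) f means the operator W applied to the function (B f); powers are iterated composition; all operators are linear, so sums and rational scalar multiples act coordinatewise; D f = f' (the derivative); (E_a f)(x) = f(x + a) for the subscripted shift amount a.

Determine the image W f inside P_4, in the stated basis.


the image equals g(x) = 2x^3 - 6x^2 + 15x + 1

E_{-1} f = 2x^3 - 6x^2 + 3x + 1
D f = 6x^2 - 3
D D f = 12x
(E_{-1} + D D) f = 2x^3 - 6x^2 + 15x + 1


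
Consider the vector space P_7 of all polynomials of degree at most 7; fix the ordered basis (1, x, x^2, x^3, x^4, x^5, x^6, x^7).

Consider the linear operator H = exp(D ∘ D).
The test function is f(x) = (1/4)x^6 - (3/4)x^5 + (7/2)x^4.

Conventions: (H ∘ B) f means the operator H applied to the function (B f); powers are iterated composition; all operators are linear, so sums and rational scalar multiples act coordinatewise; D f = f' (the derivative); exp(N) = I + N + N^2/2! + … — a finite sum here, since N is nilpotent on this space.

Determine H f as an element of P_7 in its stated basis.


the image equals g(x) = (1/4)x^6 - (3/4)x^5 + 11x^4 - 15x^3 + 87x^2 - 45x + 72

order-1 term: (15/2)x^4 - 15x^3 + 42x^2
order-2 term: 45x^2 - 45x + 42
order-3 term: 30
the series for exp(D ∘ D) f terminates at order 3
exp(D ∘ D) f = (1/4)x^6 - (3/4)x^5 + 11x^4 - 15x^3 + 87x^2 - 45x + 72


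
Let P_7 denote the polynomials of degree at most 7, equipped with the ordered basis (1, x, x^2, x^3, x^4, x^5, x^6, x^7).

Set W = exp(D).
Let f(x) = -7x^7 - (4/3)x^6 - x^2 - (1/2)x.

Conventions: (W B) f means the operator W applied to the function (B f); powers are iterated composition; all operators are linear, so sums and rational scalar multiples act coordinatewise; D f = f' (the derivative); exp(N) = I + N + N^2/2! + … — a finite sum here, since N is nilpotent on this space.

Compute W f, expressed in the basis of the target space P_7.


order-1 term: -49x^6 - 8x^5 - 2x - 1/2
order-2 term: -147x^5 - 20x^4 - 1
order-3 term: -245x^4 - (80/3)x^3
order-4 term: -245x^3 - 20x^2
order-5 term: -147x^2 - 8x
order-6 term: -49x - 4/3
order-7 term: -7
the series for exp(D) f terminates at order 7
exp(D) f = -7x^7 - (151/3)x^6 - 155x^5 - 265x^4 - (815/3)x^3 - 168x^2 - (119/2)x - 59/6

the image equals g(x) = -7x^7 - (151/3)x^6 - 155x^5 - 265x^4 - (815/3)x^3 - 168x^2 - (119/2)x - 59/6


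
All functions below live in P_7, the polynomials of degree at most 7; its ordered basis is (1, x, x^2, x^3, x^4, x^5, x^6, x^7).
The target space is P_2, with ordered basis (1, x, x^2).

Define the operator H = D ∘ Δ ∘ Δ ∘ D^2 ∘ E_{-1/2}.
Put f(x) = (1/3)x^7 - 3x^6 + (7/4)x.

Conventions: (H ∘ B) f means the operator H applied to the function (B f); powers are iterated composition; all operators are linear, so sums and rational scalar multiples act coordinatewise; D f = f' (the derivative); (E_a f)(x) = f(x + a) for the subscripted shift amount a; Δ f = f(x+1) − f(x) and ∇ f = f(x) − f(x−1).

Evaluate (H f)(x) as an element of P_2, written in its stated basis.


the result is g(x) = 840x^2 - 1320x - 730

E_{-1/2} f = (1/3)x^7 - (25/6)x^6 + (43/4)x^5 - (305/24)x^4 + (395/48)x^3 - (97/32)x^2 + (451/192)x - 355/384
D E_{-1/2} f = (7/3)x^6 - 25x^5 + (215/4)x^4 - (305/6)x^3 + (395/16)x^2 - (97/16)x + 451/192
D D E_{-1/2} f = 14x^5 - 125x^4 + 215x^3 - (305/2)x^2 + (395/8)x - 97/16
Δ (D^2 ∘ E_{-1/2}) f = 70x^4 - 360x^3 + 35x^2 - 90x + 7/8
Δ Δ (D^2 ∘ E_{-1/2}) f = 280x^3 - 660x^2 - 730x - 345
D Δ Δ (D^2 ∘ E_{-1/2}) f = 840x^2 - 1320x - 730


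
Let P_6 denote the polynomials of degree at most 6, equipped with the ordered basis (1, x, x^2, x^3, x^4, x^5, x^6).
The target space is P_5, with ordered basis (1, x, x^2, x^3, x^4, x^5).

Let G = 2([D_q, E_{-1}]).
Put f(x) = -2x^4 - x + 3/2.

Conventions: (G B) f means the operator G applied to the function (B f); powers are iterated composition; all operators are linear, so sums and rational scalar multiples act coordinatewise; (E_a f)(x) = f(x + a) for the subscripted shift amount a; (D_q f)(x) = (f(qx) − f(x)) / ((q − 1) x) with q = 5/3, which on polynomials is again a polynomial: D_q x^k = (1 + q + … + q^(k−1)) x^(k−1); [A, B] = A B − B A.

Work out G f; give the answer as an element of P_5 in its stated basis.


E_{-1} f = -2x^4 + 8x^3 - 12x^2 + 7x + 1/2
D_q E_{-1} f = -(544/27)x^3 + (392/9)x^2 - 32x + 7
D_q f = -(544/27)x^3 - 1
E_{-1} D_q f = -(544/27)x^3 + (544/9)x^2 - (544/9)x + 517/27
[D_q, E_{-1}] f = -(152/9)x^2 + (256/9)x - 328/27
(2([D_q, E_{-1}])) f = -(304/9)x^2 + (512/9)x - 656/27

g(x) = -(304/9)x^2 + (512/9)x - 656/27


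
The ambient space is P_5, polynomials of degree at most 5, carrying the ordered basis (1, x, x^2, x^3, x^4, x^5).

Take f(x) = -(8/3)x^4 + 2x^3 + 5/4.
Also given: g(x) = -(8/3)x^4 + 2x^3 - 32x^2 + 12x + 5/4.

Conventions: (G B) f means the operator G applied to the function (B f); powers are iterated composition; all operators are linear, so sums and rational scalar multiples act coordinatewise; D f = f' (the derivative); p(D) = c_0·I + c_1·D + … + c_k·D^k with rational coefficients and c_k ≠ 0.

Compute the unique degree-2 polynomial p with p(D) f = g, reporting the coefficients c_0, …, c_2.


D^0 f = -(8/3)x^4 + 2x^3 + 5/4
D^1 f = -(32/3)x^3 + 6x^2
D^2 f = -32x^2 + 12x
matching coefficients of g against c_0 f + c_1 Df + … from the top degree down determines the c_i
solution: c_0 = 1, c_1 = 0, c_2 = 1

c_0 = 1, c_1 = 0, c_2 = 1


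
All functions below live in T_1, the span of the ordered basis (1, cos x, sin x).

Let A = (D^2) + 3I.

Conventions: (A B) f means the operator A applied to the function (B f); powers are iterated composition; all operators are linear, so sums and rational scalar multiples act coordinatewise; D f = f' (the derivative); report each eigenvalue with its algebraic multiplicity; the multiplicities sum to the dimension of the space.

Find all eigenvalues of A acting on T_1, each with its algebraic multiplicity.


image of 1: 3
image of cos x: 2cos x
image of sin x: 2sin x
the matrix is diagonal; its diagonal is (3, 2, 2)
for a triangular matrix the eigenvalues are the diagonal entries, with algebraic multiplicity their repetition count

λ = 2 (multiplicity 2), λ = 3 (multiplicity 1)


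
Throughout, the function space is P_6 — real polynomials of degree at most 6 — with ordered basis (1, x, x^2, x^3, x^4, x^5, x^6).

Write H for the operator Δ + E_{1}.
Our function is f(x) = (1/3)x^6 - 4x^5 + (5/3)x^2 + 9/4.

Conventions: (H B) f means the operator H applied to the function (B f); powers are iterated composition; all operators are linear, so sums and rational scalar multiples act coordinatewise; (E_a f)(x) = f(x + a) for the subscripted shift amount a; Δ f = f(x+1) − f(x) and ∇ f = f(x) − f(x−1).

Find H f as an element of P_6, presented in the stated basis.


g(x) = (1/3)x^6 - 30x^4 - (200/3)x^3 - (205/3)x^2 - (88/3)x - 7/4

Δ f = 2x^5 - 15x^4 - (100/3)x^3 - 35x^2 - (44/3)x - 2
E_{1} f = (1/3)x^6 - 2x^5 - 15x^4 - (100/3)x^3 - (100/3)x^2 - (44/3)x + 1/4
(Δ + E_{1}) f = (1/3)x^6 - 30x^4 - (200/3)x^3 - (205/3)x^2 - (88/3)x - 7/4


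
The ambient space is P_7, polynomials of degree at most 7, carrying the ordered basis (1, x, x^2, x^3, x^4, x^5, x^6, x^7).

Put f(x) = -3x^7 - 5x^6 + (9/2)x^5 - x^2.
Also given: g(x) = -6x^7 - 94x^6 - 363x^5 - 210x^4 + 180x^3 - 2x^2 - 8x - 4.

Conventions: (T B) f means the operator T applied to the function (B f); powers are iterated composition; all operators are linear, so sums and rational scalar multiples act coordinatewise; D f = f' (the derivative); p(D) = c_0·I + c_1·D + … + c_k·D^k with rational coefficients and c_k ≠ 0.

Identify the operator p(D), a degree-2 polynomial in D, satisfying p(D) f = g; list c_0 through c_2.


c_0 = 2, c_1 = 4, c_2 = 2

D^0 f = -3x^7 - 5x^6 + (9/2)x^5 - x^2
D^1 f = -21x^6 - 30x^5 + (45/2)x^4 - 2x
D^2 f = -126x^5 - 150x^4 + 90x^3 - 2
matching coefficients of g against c_0 f + c_1 Df + … from the top degree down determines the c_i
solution: c_0 = 2, c_1 = 4, c_2 = 2


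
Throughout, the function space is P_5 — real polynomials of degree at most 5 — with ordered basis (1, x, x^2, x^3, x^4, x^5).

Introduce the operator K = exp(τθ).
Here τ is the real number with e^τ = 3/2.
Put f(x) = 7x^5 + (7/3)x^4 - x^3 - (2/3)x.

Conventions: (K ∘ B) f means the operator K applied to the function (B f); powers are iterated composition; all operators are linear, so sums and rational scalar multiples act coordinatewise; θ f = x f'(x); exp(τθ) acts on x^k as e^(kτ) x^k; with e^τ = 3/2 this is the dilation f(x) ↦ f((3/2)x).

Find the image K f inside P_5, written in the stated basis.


the result is g(x) = (1701/32)x^5 + (189/16)x^4 - (27/8)x^3 - x

exp(τθ) x^k = e^(kτ) x^k; with e^τ = 3/2 this sends x^k to (3/2)^k x^k
x ↦ 3/2 x
x^3 ↦ 27/8 x^3
x^4 ↦ 81/16 x^4
x^5 ↦ 243/32 x^5
applying this coordinatewise to f: exp(τθ) f = (1701/32)x^5 + (189/16)x^4 - (27/8)x^3 - x


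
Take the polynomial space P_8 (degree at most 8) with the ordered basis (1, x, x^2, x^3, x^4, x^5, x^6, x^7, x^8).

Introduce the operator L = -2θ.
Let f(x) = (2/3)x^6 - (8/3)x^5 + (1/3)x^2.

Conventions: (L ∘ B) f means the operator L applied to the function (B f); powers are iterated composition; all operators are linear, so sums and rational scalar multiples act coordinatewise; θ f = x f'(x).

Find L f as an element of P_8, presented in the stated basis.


θ f = 4x^6 - (40/3)x^5 + (2/3)x^2
(-2θ) f = -8x^6 + (80/3)x^5 - (4/3)x^2

g(x) = -8x^6 + (80/3)x^5 - (4/3)x^2


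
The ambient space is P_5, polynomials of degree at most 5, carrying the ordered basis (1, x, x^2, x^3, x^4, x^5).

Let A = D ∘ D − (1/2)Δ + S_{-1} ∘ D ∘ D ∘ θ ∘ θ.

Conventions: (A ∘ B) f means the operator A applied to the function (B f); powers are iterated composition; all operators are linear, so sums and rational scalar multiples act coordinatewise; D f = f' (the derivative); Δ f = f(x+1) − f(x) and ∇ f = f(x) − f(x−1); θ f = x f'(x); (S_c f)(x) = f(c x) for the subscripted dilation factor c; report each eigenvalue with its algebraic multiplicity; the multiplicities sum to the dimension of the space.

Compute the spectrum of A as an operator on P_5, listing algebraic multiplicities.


image of 1: 0
image of x: -1/2
image of x^2: -x + 19/2
image of x^3: -(3/2)x^2 - (99/2)x - 1/2
image of x^4: -2x^3 + 201x^2 - 2x - 1/2
image of x^5: -(5/2)x^4 - 485x^3 - 5x^2 - (5/2)x - 1/2
the matrix is upper triangular; its diagonal is (0, 0, 0, 0, 0, 0)
for a triangular matrix the eigenvalues are the diagonal entries, with algebraic multiplicity their repetition count

λ = 0 (multiplicity 6)


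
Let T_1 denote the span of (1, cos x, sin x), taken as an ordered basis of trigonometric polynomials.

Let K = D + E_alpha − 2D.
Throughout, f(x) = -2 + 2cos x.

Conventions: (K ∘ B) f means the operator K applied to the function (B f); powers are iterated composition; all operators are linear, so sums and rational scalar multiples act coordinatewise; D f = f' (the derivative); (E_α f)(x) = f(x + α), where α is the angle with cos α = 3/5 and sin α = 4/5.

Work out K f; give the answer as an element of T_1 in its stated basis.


D f = -2sin x
E_alpha f = -2 + (6/5)cos x - (8/5)sin x
D f = -2sin x
(-2D) f = 4sin x
(D + E_alpha − 2D) f = -2 + (6/5)cos x + (2/5)sin x

the result is g(x) = -2 + (6/5)cos x + (2/5)sin x


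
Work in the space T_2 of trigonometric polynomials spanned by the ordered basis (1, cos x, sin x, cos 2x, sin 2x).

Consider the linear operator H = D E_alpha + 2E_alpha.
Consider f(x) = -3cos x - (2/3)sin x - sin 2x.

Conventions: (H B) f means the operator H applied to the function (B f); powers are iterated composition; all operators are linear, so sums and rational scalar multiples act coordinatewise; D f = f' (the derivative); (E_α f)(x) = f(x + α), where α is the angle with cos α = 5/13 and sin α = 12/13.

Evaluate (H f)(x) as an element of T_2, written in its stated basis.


the result is g(x) = -(40/39)cos x + (265/39)sin x - (2/169)cos 2x + (478/169)sin 2x

E_alpha f = -(23/13)cos x + (98/39)sin x - (120/169)cos 2x + (119/169)sin 2x
D E_alpha f = (98/39)cos x + (23/13)sin x + (238/169)cos 2x + (240/169)sin 2x
E_alpha f = -(23/13)cos x + (98/39)sin x - (120/169)cos 2x + (119/169)sin 2x
(2E_alpha) f = -(46/13)cos x + (196/39)sin x - (240/169)cos 2x + (238/169)sin 2x
(D E_alpha + 2E_alpha) f = -(40/39)cos x + (265/39)sin x - (2/169)cos 2x + (478/169)sin 2x


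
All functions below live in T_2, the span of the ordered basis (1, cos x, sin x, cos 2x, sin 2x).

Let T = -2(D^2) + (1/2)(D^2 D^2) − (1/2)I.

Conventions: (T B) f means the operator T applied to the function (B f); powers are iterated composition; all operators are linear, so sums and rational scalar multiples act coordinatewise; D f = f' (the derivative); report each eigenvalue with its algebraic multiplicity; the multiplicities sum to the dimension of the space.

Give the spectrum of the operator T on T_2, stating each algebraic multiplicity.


λ = -1/2 (multiplicity 1), λ = 2 (multiplicity 2), λ = 31/2 (multiplicity 2)

image of 1: -1/2
image of cos x: 2cos x
image of sin x: 2sin x
image of cos 2x: (31/2)cos 2x
image of sin 2x: (31/2)sin 2x
the matrix is diagonal; its diagonal is (-1/2, 2, 2, 31/2, 31/2)
for a triangular matrix the eigenvalues are the diagonal entries, with algebraic multiplicity their repetition count


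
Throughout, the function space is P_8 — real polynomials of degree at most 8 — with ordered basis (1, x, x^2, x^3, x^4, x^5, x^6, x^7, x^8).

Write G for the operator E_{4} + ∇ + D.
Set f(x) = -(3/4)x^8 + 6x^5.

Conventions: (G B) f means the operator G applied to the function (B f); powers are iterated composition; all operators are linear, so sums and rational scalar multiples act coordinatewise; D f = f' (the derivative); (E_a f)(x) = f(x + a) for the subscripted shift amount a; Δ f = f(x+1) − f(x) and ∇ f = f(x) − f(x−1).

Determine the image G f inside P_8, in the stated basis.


the image equals g(x) = -(3/4)x^8 - 36x^7 - 315x^6 - 2724x^5 - (26415/2)x^4 - 42150x^3 - 82095x^2 - 90660x - 172005/4

E_{4} f = -(3/4)x^8 - 24x^7 - 336x^6 - 2682x^5 - 13320x^4 - 42048x^3 - 82176x^2 - 90624x - 43008
∇ f = -6x^7 + 21x^6 - 42x^5 + (165/2)x^4 - 102x^3 + 81x^2 - 36x + 27/4
D f = -6x^7 + 30x^4
(E_{4} + ∇ + D) f = -(3/4)x^8 - 36x^7 - 315x^6 - 2724x^5 - (26415/2)x^4 - 42150x^3 - 82095x^2 - 90660x - 172005/4


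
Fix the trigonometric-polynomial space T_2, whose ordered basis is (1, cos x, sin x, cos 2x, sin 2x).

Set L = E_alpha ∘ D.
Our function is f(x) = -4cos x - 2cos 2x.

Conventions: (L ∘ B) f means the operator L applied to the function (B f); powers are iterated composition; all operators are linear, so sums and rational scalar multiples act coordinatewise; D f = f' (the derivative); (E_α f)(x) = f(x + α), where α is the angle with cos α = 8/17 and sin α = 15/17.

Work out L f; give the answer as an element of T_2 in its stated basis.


D f = 4sin x + 4sin 2x
E_alpha D f = (60/17)cos x + (32/17)sin x + (960/289)cos 2x - (644/289)sin 2x

the image equals g(x) = (60/17)cos x + (32/17)sin x + (960/289)cos 2x - (644/289)sin 2x


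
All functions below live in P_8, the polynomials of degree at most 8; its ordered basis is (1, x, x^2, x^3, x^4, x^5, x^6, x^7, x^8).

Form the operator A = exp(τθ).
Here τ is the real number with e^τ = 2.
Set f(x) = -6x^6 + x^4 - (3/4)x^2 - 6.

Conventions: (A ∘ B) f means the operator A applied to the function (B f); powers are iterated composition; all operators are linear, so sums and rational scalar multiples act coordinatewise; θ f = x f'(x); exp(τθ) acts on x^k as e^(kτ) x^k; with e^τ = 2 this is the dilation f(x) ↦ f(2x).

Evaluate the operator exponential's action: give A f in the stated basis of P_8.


the result is g(x) = -384x^6 + 16x^4 - 3x^2 - 6

exp(τθ) x^k = e^(kτ) x^k; with e^τ = 2 this sends x^k to 2^k x^k
x^2 ↦ 4 x^2
x^4 ↦ 16 x^4
x^6 ↦ 64 x^6
applying this coordinatewise to f: exp(τθ) f = -384x^6 + 16x^4 - 3x^2 - 6


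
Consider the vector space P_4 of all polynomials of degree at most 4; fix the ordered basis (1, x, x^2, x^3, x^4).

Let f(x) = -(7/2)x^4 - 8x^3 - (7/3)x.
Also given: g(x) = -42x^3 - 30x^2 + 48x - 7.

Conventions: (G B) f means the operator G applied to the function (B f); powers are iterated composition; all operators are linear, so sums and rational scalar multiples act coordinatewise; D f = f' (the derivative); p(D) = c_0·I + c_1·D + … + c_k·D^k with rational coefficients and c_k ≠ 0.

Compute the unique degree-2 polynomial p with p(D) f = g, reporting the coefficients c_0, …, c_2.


D^0 f = -(7/2)x^4 - 8x^3 - (7/3)x
D^1 f = -14x^3 - 24x^2 - 7/3
D^2 f = -42x^2 - 48x
matching coefficients of g against c_0 f + c_1 Df + … from the top degree down determines the c_i
solution: c_0 = 0, c_1 = 3, c_2 = -1

p(D) = 3·D − D^2, i.e. c_0 = 0, c_1 = 3, c_2 = -1


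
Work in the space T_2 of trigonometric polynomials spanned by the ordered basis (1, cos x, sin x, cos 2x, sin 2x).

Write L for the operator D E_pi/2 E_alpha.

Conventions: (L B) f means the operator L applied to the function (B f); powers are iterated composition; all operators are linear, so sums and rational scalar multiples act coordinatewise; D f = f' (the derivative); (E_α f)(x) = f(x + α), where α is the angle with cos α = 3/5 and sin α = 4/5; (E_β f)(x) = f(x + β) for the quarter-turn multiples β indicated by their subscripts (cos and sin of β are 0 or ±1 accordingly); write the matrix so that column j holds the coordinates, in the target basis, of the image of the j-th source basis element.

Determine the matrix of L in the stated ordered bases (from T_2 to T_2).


the matrix is [[0, 0, 0, 0, 0]; [0, -3/5, -4/5, 0, 0]; [0, 4/5, -3/5, 0, 0]; [0, 0, 0, 48/25, 14/25]; [0, 0, 0, -14/25, 48/25]] (rows listed top to bottom)

image of 1: 0
image of cos x: -(3/5)cos x + (4/5)sin x
image of sin x: -(4/5)cos x - (3/5)sin x
image of cos 2x: (48/25)cos 2x - (14/25)sin 2x
image of sin 2x: (14/25)cos 2x + (48/25)sin 2x
each image's coordinates form column j of the matrix


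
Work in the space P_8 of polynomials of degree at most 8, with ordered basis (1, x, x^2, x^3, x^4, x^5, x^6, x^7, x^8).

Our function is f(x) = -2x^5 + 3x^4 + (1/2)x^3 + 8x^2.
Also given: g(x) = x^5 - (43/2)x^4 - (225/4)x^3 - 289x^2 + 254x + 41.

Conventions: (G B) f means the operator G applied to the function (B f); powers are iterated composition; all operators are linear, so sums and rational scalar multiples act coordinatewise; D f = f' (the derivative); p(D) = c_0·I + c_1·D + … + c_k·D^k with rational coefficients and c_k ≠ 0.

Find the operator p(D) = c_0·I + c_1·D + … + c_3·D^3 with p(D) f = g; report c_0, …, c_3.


p(D) = -(1/2)·I + 2·D + 2·D^2 + 3·D^3, i.e. c_0 = -1/2, c_1 = 2, c_2 = 2, c_3 = 3

D^0 f = -2x^5 + 3x^4 + (1/2)x^3 + 8x^2
D^1 f = -10x^4 + 12x^3 + (3/2)x^2 + 16x
D^2 f = -40x^3 + 36x^2 + 3x + 16
D^3 f = -120x^2 + 72x + 3
matching coefficients of g against c_0 f + c_1 Df + … from the top degree down determines the c_i
solution: c_0 = -1/2, c_1 = 2, c_2 = 2, c_3 = 3


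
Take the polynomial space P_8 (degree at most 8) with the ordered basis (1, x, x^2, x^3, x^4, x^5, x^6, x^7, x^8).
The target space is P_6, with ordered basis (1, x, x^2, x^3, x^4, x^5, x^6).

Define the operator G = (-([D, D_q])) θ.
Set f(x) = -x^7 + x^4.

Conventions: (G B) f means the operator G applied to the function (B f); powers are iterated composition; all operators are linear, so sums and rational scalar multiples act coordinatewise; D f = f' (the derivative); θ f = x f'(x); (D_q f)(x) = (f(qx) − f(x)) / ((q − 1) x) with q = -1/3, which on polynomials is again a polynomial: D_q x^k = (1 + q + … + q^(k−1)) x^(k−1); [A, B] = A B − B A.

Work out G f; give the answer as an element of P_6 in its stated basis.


θ f = -7x^7 + 4x^4
D_q θ f = -(3829/729)x^6 + (80/27)x^3
D D_q θ f = -(7658/243)x^5 + (80/9)x^2
D θ f = -49x^6 + 16x^3
D_q D θ f = -(8918/243)x^5 + (112/9)x^2
[D, D_q] θ f = (140/27)x^5 - (32/9)x^2
(-([D, D_q])) θ f = -(140/27)x^5 + (32/9)x^2

the result is g(x) = -(140/27)x^5 + (32/9)x^2


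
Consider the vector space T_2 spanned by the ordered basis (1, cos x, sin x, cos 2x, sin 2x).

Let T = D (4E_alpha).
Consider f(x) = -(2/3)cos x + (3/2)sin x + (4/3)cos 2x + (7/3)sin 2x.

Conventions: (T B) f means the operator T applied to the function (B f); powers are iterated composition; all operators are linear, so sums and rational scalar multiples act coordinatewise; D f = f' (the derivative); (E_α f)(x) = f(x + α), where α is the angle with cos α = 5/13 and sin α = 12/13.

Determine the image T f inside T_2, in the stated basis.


the result is g(x) = (62/13)cos x - (176/39)sin x - (808/39)cos 2x - (224/39)sin 2x

E_alpha f = (44/39)cos x + (31/26)sin x + (28/39)cos 2x - (101/39)sin 2x
(4E_alpha) f = (176/39)cos x + (62/13)sin x + (112/39)cos 2x - (404/39)sin 2x
D (4E_alpha) f = (62/13)cos x - (176/39)sin x - (808/39)cos 2x - (224/39)sin 2x


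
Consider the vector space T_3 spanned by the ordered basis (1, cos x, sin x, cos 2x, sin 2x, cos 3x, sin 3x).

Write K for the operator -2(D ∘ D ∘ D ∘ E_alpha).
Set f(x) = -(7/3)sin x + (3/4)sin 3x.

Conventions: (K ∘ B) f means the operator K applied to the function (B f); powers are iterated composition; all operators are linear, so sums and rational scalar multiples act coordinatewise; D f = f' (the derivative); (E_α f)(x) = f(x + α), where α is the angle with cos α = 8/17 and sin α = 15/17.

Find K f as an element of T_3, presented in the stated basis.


the image equals g(x) = -(112/51)cos x + (70/17)sin x - (197964/4913)cos 3x + (40095/9826)sin 3x

E_alpha f = -(35/17)cos x - (56/51)sin x - (1485/19652)cos 3x - (3666/4913)sin 3x
D E_alpha f = -(56/51)cos x + (35/17)sin x - (10998/4913)cos 3x + (4455/19652)sin 3x
D D E_alpha f = (35/17)cos x + (56/51)sin x + (13365/19652)cos 3x + (32994/4913)sin 3x
D (D ∘ D ∘ E_alpha) f = (56/51)cos x - (35/17)sin x + (98982/4913)cos 3x - (40095/19652)sin 3x
(-2(D ∘ D ∘ D ∘ E_alpha)) f = -(112/51)cos x + (70/17)sin x - (197964/4913)cos 3x + (40095/9826)sin 3x


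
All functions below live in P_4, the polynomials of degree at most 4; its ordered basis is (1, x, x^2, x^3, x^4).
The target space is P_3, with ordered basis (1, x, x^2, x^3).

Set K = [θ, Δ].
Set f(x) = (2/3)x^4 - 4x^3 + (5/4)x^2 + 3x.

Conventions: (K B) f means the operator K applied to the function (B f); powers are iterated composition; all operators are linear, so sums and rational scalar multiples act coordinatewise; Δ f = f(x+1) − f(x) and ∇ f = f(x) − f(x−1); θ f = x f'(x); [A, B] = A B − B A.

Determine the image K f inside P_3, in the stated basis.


Δ f = (8/3)x^3 - 8x^2 - (41/6)x + 11/12
θ Δ f = 8x^3 - 16x^2 - (41/6)x
θ f = (8/3)x^4 - 12x^3 + (5/2)x^2 + 3x
Δ θ f = (32/3)x^3 - 20x^2 - (61/3)x - 23/6
[θ, Δ] f = -(8/3)x^3 + 4x^2 + (27/2)x + 23/6

g(x) = -(8/3)x^3 + 4x^2 + (27/2)x + 23/6


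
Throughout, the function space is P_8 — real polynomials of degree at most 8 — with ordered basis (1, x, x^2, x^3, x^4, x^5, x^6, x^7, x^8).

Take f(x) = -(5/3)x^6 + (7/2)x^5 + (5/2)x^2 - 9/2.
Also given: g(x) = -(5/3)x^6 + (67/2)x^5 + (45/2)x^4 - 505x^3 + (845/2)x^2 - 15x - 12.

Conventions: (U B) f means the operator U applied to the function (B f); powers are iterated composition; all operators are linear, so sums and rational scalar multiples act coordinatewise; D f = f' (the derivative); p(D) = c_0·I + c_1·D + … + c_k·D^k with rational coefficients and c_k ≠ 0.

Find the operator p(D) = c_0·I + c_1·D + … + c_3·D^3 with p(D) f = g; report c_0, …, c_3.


c_0 = 1, c_1 = -3, c_2 = -3/2, c_3 = 2

D^0 f = -(5/3)x^6 + (7/2)x^5 + (5/2)x^2 - 9/2
D^1 f = -10x^5 + (35/2)x^4 + 5x
D^2 f = -50x^4 + 70x^3 + 5
D^3 f = -200x^3 + 210x^2
matching coefficients of g against c_0 f + c_1 Df + … from the top degree down determines the c_i
solution: c_0 = 1, c_1 = -3, c_2 = -3/2, c_3 = 2


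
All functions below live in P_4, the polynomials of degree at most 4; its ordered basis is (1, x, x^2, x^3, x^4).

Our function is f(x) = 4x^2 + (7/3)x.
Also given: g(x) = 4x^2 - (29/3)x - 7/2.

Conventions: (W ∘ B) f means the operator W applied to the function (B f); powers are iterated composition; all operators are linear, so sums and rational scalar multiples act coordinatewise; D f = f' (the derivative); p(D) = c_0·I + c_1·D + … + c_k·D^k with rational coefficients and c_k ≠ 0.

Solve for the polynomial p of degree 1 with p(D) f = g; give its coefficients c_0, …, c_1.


D^0 f = 4x^2 + (7/3)x
D^1 f = 8x + 7/3
matching coefficients of g against c_0 f + c_1 Df + … from the top degree down determines the c_i
solution: c_0 = 1, c_1 = -3/2

c_0 = 1, c_1 = -3/2


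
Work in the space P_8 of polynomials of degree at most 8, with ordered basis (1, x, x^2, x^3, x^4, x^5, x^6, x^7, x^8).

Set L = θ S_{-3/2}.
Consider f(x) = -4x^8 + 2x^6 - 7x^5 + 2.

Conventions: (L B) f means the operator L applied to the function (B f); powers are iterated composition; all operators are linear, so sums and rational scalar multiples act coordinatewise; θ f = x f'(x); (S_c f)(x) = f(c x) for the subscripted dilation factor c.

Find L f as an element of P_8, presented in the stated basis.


S_{-3/2} f = -(6561/64)x^8 + (729/32)x^6 + (1701/32)x^5 + 2
θ S_{-3/2} f = -(6561/8)x^8 + (2187/16)x^6 + (8505/32)x^5

the image equals g(x) = -(6561/8)x^8 + (2187/16)x^6 + (8505/32)x^5
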